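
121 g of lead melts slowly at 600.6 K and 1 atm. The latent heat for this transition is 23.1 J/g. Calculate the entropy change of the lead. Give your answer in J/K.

ΔS = 4.65 J/K

Heat absorbed by the substance: Q = mL = 121 × 23.1 = 2795.1 J.
At constant T, ΔS = Q_rev/T = 2795.1 / 600.6 = 4.65 J/K.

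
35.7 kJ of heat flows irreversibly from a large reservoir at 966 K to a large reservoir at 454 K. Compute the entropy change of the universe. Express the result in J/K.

ΔS_total = 41.7 J/K

ΔS_hot = −Q/T_H = −35700/966 = -36.96 J/K and ΔS_cold = +Q/T_C = 35700/454 = 78.63 J/K.
ΔS_total = -36.96 + 78.63 = 41.7 J/K, positive as the second law requires.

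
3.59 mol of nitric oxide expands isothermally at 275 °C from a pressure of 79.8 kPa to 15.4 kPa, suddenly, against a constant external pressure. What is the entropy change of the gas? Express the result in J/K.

Entropy is a state function, so ΔS_gas depends only on the end states.
For an isothermal ideal gas ΔS_gas = nR ln(P₁/P₂) = 3.59 × 8.314 × ln(79.8/15.4) = 49.1 J/K.

ΔS_gas = 49.1 J/K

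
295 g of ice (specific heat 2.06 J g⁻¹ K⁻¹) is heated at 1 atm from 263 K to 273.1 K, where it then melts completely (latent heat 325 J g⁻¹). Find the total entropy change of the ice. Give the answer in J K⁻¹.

ΔS = 374 J/K

Warming step: ΔS₁ = m c ln(T_tr/T_i) = 295 × 2.06 × ln(273.1/263) = 22.9 J/K.
Phase change: ΔS₂ = +mL/T_tr = 295 × 325 / 273.1 = 351.1 J/K.
ΔS_total = (22.9) + (351.1) = 374 J/K.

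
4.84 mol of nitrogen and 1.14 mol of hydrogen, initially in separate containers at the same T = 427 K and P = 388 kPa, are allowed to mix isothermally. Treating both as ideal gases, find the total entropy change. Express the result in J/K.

Mole fractions: x_A = 4.84/5.98 = 0.809, x_B = 0.191.
ΔS_mix = −R(n_A ln x_A + n_B ln x_B) = −8.314 × (4.84 ln 0.809 + 1.14 ln 0.191) = 24.2 J/K.

ΔS_mix = 24.2 J/K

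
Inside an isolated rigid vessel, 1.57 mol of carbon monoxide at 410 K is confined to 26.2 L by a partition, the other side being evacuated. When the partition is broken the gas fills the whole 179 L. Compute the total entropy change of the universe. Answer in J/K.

No heat is exchanged and no work is done, so the ideal-gas temperature stays constant.
Entropy is a state function; using a reversible isothermal path, ΔS_gas = nR ln(V₂/V₁) = 1.57 × 8.314 × ln(179/26.2) = 25.1 J/K.
The insulated surroundings exchange no heat, so ΔS_surr = 0 and ΔS_universe = ΔS_gas.

ΔS_universe = 25.1 J/K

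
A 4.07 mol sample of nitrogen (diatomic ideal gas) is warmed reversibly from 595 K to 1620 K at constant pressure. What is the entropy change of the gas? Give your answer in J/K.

At constant pressure, ΔS = nC_p ln(T₂/T₁) with C_p = 7R/2 = 29.1 J mol⁻¹ K⁻¹.
ΔS = 4.07 × 29.1 × ln(1620/595) = 119 J/K.

ΔS = 119 J/K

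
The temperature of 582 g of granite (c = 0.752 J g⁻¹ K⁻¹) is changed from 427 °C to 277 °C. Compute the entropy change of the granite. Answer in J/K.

In kelvin: T₁ = 700.15 K, T₂ = 550.15 K. ΔS = ∫dQ_rev/T = m c ln(T₂/T₁) = 582 × 0.752 × ln(550.15/700.15) = -106 J/K.

ΔS = -106 J/K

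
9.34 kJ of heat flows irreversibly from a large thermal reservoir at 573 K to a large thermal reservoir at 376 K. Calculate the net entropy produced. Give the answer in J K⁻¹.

ΔS_total = 8.54 J/K

ΔS_hot = −Q/T_H = −9340/573 = -16.3 J/K and ΔS_cold = +Q/T_C = 9340/376 = 24.84 J/K.
ΔS_total = -16.3 + 24.84 = 8.54 J/K, positive as the second law requires.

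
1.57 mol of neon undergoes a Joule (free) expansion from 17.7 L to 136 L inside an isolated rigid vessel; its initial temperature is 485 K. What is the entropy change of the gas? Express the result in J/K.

For an ideal gas in free expansion Q = 0 and W = 0, so T is unchanged.
Entropy is a state function; using a reversible isothermal path, ΔS_gas = nR ln(V₂/V₁) = 1.57 × 8.314 × ln(136/17.7) = 26.6 J/K.

ΔS_gas = 26.6 J/K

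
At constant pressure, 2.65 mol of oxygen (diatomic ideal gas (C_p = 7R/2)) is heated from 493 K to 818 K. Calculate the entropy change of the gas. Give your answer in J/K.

At constant pressure, ΔS = nC_p ln(T₂/T₁) with C_p = 7R/2 = 29.1 J mol⁻¹ K⁻¹.
ΔS = 2.65 × 29.1 × ln(818/493) = 39 J/K.

ΔS = 39 J/K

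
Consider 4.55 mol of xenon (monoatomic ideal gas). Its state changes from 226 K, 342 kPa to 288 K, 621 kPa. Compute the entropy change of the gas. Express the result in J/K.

ΔS = 0.361 J/K

ΔS = nC_p ln(T₂/T₁) − nR ln(P₂/P₁), with C_p = 5R/2 = 20.79 J mol⁻¹ K⁻¹ for a monoatomic ideal gas.
ΔS = 4.55 × [20.79 × ln(288/226) − 8.314 × ln(621/342)] = 0.361 J/K.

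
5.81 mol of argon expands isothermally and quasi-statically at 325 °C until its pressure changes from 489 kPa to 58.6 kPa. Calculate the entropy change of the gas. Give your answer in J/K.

ΔS_gas = 102 J/K

For an isothermal ideal gas ΔS_gas = nR ln(P₁/P₂) = 5.81 × 8.314 × ln(489/58.6) = 102 J/K.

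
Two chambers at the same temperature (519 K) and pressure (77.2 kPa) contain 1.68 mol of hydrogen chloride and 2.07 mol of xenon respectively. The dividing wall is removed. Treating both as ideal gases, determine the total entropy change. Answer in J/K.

ΔS_mix = 21.4 J/K

Mole fractions: x_A = 1.68/3.75 = 0.448, x_B = 0.552.
ΔS_mix = −R(n_A ln x_A + n_B ln x_B) = −8.314 × (1.68 ln 0.448 + 2.07 ln 0.552) = 21.4 J/K.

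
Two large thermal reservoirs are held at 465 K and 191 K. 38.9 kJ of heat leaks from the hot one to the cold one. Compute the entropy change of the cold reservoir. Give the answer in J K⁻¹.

The cold reservoir gains heat Q, so ΔS_cold = +Q/T_C = 38900/191 = 204 J/K.

ΔS_cold = 204 J/K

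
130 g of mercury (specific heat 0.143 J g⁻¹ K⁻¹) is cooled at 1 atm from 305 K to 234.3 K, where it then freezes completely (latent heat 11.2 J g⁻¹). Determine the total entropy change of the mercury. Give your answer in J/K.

ΔS = -11.1 J/K

Cooling step: ΔS₁ = m c ln(T_tr/T_i) = 130 × 0.143 × ln(234.3/305) = -4.902 J/K.
Phase change: ΔS₂ = −mL/T_tr = −130 × 11.2 / 234.3 = -6.214 J/K.
ΔS_total = (-4.902) + (-6.214) = -11.1 J/K.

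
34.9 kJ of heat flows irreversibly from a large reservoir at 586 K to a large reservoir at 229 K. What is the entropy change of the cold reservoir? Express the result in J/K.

The cold reservoir gains heat Q, so ΔS_cold = +Q/T_C = 34900/229 = 152 J/K.

ΔS_cold = 152 J/K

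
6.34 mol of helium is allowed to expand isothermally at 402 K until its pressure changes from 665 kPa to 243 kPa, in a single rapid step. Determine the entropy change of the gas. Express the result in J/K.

Entropy is a state function, so ΔS_gas depends only on the end states.
For an isothermal ideal gas ΔS_gas = nR ln(P₁/P₂) = 6.34 × 8.314 × ln(665/243) = 53.1 J/K.

ΔS_gas = 53.1 J/K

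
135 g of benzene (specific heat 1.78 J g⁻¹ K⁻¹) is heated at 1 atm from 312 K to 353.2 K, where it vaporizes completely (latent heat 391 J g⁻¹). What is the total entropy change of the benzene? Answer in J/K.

ΔS = 179 J/K

Warming step: ΔS₁ = m c ln(T_tr/T_i) = 135 × 1.78 × ln(353.2/312) = 29.8 J/K.
Phase change: ΔS₂ = +mL/T_tr = 135 × 391 / 353.2 = 149.4 J/K.
ΔS_total = (29.8) + (149.4) = 179 J/K.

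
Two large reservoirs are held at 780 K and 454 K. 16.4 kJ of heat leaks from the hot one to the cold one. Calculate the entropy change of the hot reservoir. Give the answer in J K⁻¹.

ΔS_hot = -21 J/K

The hot reservoir loses heat Q, so ΔS_hot = −Q/T_H = −16400/780 = -21 J/K.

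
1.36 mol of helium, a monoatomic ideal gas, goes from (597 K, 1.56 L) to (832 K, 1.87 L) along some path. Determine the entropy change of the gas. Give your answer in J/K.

Entropy is a state function: ΔS = nC_V ln(T₂/T₁) + nR ln(V₂/V₁), with C_V = 3R/2 = 12.47 J mol⁻¹ K⁻¹ for a monoatomic ideal gas.
ΔS = 1.36 × [12.47 × ln(832/597) + 8.314 × ln(1.87/1.56)] = 7.68 J/K.

ΔS = 7.68 J/K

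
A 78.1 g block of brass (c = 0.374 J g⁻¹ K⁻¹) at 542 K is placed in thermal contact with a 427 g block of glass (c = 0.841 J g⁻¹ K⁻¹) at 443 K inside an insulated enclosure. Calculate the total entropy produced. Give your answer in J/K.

Energy balance: T_f = (m₁c₁T₁ + m₂c₂T₂)/(m₁c₁ + m₂c₂) = 450.45 K.
ΔS₁ = m₁c₁ ln(T_f/T₁) = 29.2094 × ln(450.45/542) = -5.404 J/K.
ΔS₂ = m₂c₂ ln(T_f/T₂) = 359.107 × ln(450.45/443) = 5.986 J/K.
ΔS_total = -5.404 + 5.986 = 0.582 J/K.

ΔS_total = 0.582 J/K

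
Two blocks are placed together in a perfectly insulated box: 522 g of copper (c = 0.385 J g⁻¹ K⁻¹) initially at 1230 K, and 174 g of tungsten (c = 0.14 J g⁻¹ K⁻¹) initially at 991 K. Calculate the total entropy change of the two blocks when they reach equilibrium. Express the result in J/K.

ΔS_total = 0.479 J/K

Energy balance: T_f = (m₁c₁T₁ + m₂c₂T₂)/(m₁c₁ + m₂c₂) = 1204.2 K.
ΔS₁ = m₁c₁ ln(T_f/T₁) = 200.97 × ln(1204.2/1230) = -4.267 J/K.
ΔS₂ = m₂c₂ ln(T_f/T₂) = 24.36 × ln(1204.2/991) = 4.746 J/K.
ΔS_total = -4.267 + 4.746 = 0.479 J/K.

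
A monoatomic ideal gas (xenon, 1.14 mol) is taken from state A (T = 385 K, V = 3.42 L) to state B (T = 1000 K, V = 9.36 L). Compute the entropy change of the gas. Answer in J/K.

Entropy is a state function: ΔS = nC_V ln(T₂/T₁) + nR ln(V₂/V₁), with C_V = 3R/2 = 12.47 J mol⁻¹ K⁻¹ for a monoatomic ideal gas.
ΔS = 1.14 × [12.47 × ln(1000/385) + 8.314 × ln(9.36/3.42)] = 23.1 J/K.

ΔS = 23.1 J/K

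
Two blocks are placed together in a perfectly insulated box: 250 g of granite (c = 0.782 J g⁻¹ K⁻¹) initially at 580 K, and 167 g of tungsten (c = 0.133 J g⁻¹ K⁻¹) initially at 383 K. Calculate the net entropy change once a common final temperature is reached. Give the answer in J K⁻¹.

Energy balance: T_f = (m₁c₁T₁ + m₂c₂T₂)/(m₁c₁ + m₂c₂) = 559.9 K.
ΔS₁ = m₁c₁ ln(T_f/T₁) = 195.5 × ln(559.9/580) = -6.895 J/K.
ΔS₂ = m₂c₂ ln(T_f/T₂) = 22.211 × ln(559.9/383) = 8.434 J/K.
ΔS_total = -6.895 + 8.434 = 1.54 J/K.

ΔS_total = 1.54 J/K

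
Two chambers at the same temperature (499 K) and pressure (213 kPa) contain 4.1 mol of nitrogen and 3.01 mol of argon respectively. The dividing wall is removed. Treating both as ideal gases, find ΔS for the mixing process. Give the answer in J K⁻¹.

Mole fractions: x_A = 4.1/7.11 = 0.577, x_B = 0.423.
ΔS_mix = −R(n_A ln x_A + n_B ln x_B) = −8.314 × (4.1 ln 0.577 + 3.01 ln 0.423) = 40.3 J/K.

ΔS_mix = 40.3 J/K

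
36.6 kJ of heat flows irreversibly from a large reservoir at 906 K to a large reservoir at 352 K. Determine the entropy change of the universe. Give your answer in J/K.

ΔS_hot = −Q/T_H = −36600/906 = -40.4 J/K and ΔS_cold = +Q/T_C = 36600/352 = 104 J/K.
ΔS_total = -40.4 + 104 = 63.6 J/K, positive as the second law requires.

ΔS_total = 63.6 J/K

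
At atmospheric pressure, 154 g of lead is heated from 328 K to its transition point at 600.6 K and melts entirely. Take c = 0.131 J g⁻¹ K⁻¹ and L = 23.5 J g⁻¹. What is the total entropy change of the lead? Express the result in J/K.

ΔS = 18.2 J/K

Warming step: ΔS₁ = m c ln(T_tr/T_i) = 154 × 0.131 × ln(600.6/328) = 12.2 J/K.
Phase change: ΔS₂ = +mL/T_tr = 154 × 23.5 / 600.6 = 6.026 J/K.
ΔS_total = (12.2) + (6.026) = 18.2 J/K.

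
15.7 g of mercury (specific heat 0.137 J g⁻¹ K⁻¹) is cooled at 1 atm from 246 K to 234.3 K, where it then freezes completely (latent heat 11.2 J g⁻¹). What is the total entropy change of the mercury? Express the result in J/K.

ΔS = -0.855 J/K

Cooling step: ΔS₁ = m c ln(T_tr/T_i) = 15.7 × 0.137 × ln(234.3/246) = -0.1048 J/K.
Phase change: ΔS₂ = −mL/T_tr = −15.7 × 11.2 / 234.3 = -0.7505 J/K.
ΔS_total = (-0.1048) + (-0.7505) = -0.855 J/K.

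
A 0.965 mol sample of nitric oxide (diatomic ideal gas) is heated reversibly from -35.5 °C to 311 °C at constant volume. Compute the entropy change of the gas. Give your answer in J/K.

ΔS = 18 J/K

In kelvin: T₁ = 237.65 K, T₂ = 584.15 K. At constant volume, ΔS = nC_V ln(T₂/T₁) with C_V = 5R/2 = 20.79 J mol⁻¹ K⁻¹.
ΔS = 0.965 × 20.79 × ln(584.15/237.65) = 18 J/K.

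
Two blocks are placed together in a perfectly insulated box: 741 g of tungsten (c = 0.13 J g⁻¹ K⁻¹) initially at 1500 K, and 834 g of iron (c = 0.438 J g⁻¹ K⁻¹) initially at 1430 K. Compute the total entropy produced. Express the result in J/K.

ΔS_total = 0.0879 J/K

Energy balance: T_f = (m₁c₁T₁ + m₂c₂T₂)/(m₁c₁ + m₂c₂) = 1444.6 K.
ΔS₁ = m₁c₁ ln(T_f/T₁) = 96.33 × ln(1444.6/1500) = -3.62466 J/K.
ΔS₂ = m₂c₂ ln(T_f/T₂) = 365.292 × ln(1444.6/1430) = 3.71252 J/K.
ΔS_total = -3.62466 + 3.71252 = 0.0879 J/K.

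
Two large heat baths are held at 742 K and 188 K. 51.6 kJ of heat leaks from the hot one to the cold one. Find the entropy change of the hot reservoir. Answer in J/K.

The hot reservoir loses heat Q, so ΔS_hot = −Q/T_H = −51600/742 = -69.5 J/K.

ΔS_hot = -69.5 J/K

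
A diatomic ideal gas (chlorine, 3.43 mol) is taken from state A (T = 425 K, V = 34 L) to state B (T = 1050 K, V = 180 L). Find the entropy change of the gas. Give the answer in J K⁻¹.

Entropy is a state function: ΔS = nC_V ln(T₂/T₁) + nR ln(V₂/V₁), with C_V = 5R/2 = 20.79 J mol⁻¹ K⁻¹ for a diatomic ideal gas.
ΔS = 3.43 × [20.79 × ln(1050/425) + 8.314 × ln(180/34)] = 112 J/K.

ΔS = 112 J/K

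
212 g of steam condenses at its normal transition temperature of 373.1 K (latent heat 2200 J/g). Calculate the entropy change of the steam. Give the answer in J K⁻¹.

Heat released by the substance: Q = −mL = −212 × 2200 = −466400 J.
At constant T, ΔS = Q_rev/T = −466400 / 373.1 = -1250 J/K.

ΔS = -1250 J/K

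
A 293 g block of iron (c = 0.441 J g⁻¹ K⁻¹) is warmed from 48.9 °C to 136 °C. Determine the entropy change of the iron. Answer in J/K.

ΔS = 30.9 J/K

In kelvin: T₁ = 322.05 K, T₂ = 409.15 K. ΔS = ∫dQ_rev/T = m c ln(T₂/T₁) = 293 × 0.441 × ln(409.15/322.05) = 30.9 J/K.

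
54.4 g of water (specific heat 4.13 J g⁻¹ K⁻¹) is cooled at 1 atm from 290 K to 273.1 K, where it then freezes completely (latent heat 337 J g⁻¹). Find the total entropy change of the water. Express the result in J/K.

ΔS = -80.6 J/K

Cooling step: ΔS₁ = m c ln(T_tr/T_i) = 54.4 × 4.13 × ln(273.1/290) = -13.49 J/K.
Phase change: ΔS₂ = −mL/T_tr = −54.4 × 337 / 273.1 = -67.13 J/K.
ΔS_total = (-13.49) + (-67.13) = -80.6 J/K.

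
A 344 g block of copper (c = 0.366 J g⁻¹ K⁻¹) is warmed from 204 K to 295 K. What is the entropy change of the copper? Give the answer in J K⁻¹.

ΔS = 46.4 J/K

ΔS = ∫dQ_rev/T = m c ln(T₂/T₁) = 344 × 0.366 × ln(295/204) = 46.4 J/K.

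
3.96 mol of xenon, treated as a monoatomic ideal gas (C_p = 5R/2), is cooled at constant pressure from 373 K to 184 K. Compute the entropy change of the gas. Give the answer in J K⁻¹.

At constant pressure, ΔS = nC_p ln(T₂/T₁) with C_p = 5R/2 = 20.79 J mol⁻¹ K⁻¹.
ΔS = 3.96 × 20.79 × ln(184/373) = -58.2 J/K.

ΔS = -58.2 J/K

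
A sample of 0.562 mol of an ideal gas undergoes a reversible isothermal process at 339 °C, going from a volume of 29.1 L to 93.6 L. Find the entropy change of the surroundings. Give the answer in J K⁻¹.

ΔS_surr = -5.46 J/K

For an isothermal ideal gas ΔS_gas = nR ln(V₂/V₁) = 0.562 × 8.314 × ln(93.6/29.1) = 5.46 J/K.
The process is reversible, so ΔS_surr = −ΔS_gas = -5.46 J/K and ΔS_universe = 0.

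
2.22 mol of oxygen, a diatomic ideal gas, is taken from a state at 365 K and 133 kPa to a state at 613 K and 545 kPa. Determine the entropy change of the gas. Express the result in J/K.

ΔS = 7.46 J/K

ΔS = nC_p ln(T₂/T₁) − nR ln(P₂/P₁), with C_p = 7R/2 = 29.1 J mol⁻¹ K⁻¹ for a diatomic ideal gas.
ΔS = 2.22 × [29.1 × ln(613/365) − 8.314 × ln(545/133)] = 7.46 J/K.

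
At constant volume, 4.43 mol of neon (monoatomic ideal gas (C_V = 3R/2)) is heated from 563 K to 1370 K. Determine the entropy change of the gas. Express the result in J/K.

At constant volume, ΔS = nC_V ln(T₂/T₁) with C_V = 3R/2 = 12.47 J mol⁻¹ K⁻¹.
ΔS = 4.43 × 12.47 × ln(1370/563) = 49.1 J/K.

ΔS = 49.1 J/K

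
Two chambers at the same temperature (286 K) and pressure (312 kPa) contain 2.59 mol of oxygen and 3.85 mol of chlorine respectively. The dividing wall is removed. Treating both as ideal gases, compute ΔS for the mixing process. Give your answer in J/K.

Mole fractions: x_A = 2.59/6.44 = 0.402, x_B = 0.598.
ΔS_mix = −R(n_A ln x_A + n_B ln x_B) = −8.314 × (2.59 ln 0.402 + 3.85 ln 0.598) = 36.1 J/K.

ΔS_mix = 36.1 J/K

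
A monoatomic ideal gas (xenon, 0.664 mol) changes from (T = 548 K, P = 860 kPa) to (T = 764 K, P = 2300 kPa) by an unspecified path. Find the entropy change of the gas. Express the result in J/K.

ΔS = -0.845 J/K

ΔS = nC_p ln(T₂/T₁) − nR ln(P₂/P₁), with C_p = 5R/2 = 20.79 J mol⁻¹ K⁻¹ for a monoatomic ideal gas.
ΔS = 0.664 × [20.79 × ln(764/548) − 8.314 × ln(2300/860)] = -0.845 J/K.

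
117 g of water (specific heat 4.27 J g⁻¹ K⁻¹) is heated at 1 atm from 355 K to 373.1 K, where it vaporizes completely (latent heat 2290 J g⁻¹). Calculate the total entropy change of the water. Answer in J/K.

ΔS = 743 J/K

Warming step: ΔS₁ = m c ln(T_tr/T_i) = 117 × 4.27 × ln(373.1/355) = 24.84 J/K.
Phase change: ΔS₂ = +mL/T_tr = 117 × 2290 / 373.1 = 718.1 J/K.
ΔS_total = (24.84) + (718.1) = 743 J/K.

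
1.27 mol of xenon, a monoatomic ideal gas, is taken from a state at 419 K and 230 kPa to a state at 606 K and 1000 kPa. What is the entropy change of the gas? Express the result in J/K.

ΔS = nC_p ln(T₂/T₁) − nR ln(P₂/P₁), with C_p = 5R/2 = 20.79 J mol⁻¹ K⁻¹ for a monoatomic ideal gas.
ΔS = 1.27 × [20.79 × ln(606/419) − 8.314 × ln(1000/230)] = -5.78 J/K.

ΔS = -5.78 J/K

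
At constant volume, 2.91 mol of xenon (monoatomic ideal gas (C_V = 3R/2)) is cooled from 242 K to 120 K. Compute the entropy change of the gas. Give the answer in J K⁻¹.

At constant volume, ΔS = nC_V ln(T₂/T₁) with C_V = 3R/2 = 12.47 J mol⁻¹ K⁻¹.
ΔS = 2.91 × 12.47 × ln(120/242) = -25.5 J/K.

ΔS = -25.5 J/K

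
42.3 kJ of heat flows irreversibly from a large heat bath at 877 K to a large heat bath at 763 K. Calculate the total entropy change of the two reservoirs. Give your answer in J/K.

ΔS_hot = −Q/T_H = −42300/877 = -48.23 J/K and ΔS_cold = +Q/T_C = 42300/763 = 55.44 J/K.
ΔS_total = -48.23 + 55.44 = 7.21 J/K, positive as the second law requires.

ΔS_total = 7.21 J/K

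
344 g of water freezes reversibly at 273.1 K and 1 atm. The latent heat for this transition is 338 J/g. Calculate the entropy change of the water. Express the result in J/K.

ΔS = -426 J/K

Heat released by the substance: Q = −mL = −344 × 338 = −116272 J.
At constant T, ΔS = Q_rev/T = −116272 / 273.1 = -426 J/K.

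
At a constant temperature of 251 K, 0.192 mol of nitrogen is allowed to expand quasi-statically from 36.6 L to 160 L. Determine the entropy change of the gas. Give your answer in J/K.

For an isothermal ideal gas ΔS_gas = nR ln(V₂/V₁) = 0.192 × 8.314 × ln(160/36.6) = 2.35 J/K.

ΔS_gas = 2.35 J/K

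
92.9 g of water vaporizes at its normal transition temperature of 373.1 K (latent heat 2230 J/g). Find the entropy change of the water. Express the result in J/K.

Heat absorbed by the substance: Q = mL = 92.9 × 2230 = 207167 J.
At constant T, ΔS = Q_rev/T = 207167 / 373.1 = 555 J/K.

ΔS = 555 J/K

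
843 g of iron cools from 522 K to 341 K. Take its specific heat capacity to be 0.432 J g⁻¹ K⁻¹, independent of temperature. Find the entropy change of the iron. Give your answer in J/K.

ΔS = -155 J/K

ΔS = ∫dQ_rev/T = m c ln(T₂/T₁) = 843 × 0.432 × ln(341/522) = -155 J/K.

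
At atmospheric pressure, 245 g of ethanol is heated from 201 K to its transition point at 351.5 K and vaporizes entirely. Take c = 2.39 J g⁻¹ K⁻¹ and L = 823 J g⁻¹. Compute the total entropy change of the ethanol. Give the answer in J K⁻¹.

Warming step: ΔS₁ = m c ln(T_tr/T_i) = 245 × 2.39 × ln(351.5/201) = 327.3 J/K.
Phase change: ΔS₂ = +mL/T_tr = 245 × 823 / 351.5 = 573.6 J/K.
ΔS_total = (327.3) + (573.6) = 901 J/K.

ΔS = 901 J/K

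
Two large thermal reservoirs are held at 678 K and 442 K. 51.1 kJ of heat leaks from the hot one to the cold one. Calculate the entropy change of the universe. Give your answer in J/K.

ΔS_hot = −Q/T_H = −51100/678 = -75.37 J/K and ΔS_cold = +Q/T_C = 51100/442 = 115.6 J/K.
ΔS_total = -75.37 + 115.6 = 40.2 J/K, positive as the second law requires.

ΔS_total = 40.2 J/K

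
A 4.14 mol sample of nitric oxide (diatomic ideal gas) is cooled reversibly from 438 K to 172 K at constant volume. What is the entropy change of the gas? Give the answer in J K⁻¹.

ΔS = -80.4 J/K

At constant volume, ΔS = nC_V ln(T₂/T₁) with C_V = 5R/2 = 20.79 J mol⁻¹ K⁻¹.
ΔS = 4.14 × 20.79 × ln(172/438) = -80.4 J/K.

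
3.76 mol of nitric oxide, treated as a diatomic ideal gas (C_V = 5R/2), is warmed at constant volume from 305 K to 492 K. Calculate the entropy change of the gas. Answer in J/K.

At constant volume, ΔS = nC_V ln(T₂/T₁) with C_V = 5R/2 = 20.79 J mol⁻¹ K⁻¹.
ΔS = 3.76 × 20.79 × ln(492/305) = 37.4 J/K.

ΔS = 37.4 J/K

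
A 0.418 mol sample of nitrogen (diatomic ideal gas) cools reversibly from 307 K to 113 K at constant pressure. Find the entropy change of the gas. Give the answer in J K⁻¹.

ΔS = -12.2 J/K

At constant pressure, ΔS = nC_p ln(T₂/T₁) with C_p = 7R/2 = 29.1 J mol⁻¹ K⁻¹.
ΔS = 0.418 × 29.1 × ln(113/307) = -12.2 J/K.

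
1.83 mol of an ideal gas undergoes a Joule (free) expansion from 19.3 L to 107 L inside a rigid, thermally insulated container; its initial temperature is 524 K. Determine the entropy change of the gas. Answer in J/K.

No heat is exchanged and no work is done, so the ideal-gas temperature stays constant.
Entropy is a state function; using a reversible isothermal path, ΔS_gas = nR ln(V₂/V₁) = 1.83 × 8.314 × ln(107/19.3) = 26.1 J/K.

ΔS_gas = 26.1 J/K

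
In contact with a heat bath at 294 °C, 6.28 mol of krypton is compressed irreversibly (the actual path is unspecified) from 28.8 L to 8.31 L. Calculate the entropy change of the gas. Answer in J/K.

Entropy is a state function, so ΔS_gas depends only on the end states.
For an isothermal ideal gas ΔS_gas = nR ln(V₂/V₁) = 6.28 × 8.314 × ln(8.31/28.8) = -64.9 J/K.

ΔS_gas = -64.9 J/K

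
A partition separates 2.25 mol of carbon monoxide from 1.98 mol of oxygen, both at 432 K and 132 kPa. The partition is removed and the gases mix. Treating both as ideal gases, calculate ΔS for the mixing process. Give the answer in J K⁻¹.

Mole fractions: x_A = 2.25/4.23 = 0.532, x_B = 0.468.
ΔS_mix = −R(n_A ln x_A + n_B ln x_B) = −8.314 × (2.25 ln 0.532 + 1.98 ln 0.468) = 24.3 J/K.

ΔS_mix = 24.3 J/K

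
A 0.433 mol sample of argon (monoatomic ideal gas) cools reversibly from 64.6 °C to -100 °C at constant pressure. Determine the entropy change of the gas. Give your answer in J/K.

In kelvin: T₁ = 337.75 K, T₂ = 173.15 K. At constant pressure, ΔS = nC_p ln(T₂/T₁) with C_p = 5R/2 = 20.79 J mol⁻¹ K⁻¹.
ΔS = 0.433 × 20.79 × ln(173.15/337.75) = -6.01 J/K.

ΔS = -6.01 J/K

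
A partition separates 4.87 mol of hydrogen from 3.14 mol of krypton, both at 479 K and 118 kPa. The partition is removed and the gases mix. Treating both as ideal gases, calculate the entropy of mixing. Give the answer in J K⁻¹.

ΔS_mix = 44.6 J/K

Mole fractions: x_A = 4.87/8.01 = 0.608, x_B = 0.392.
ΔS_mix = −R(n_A ln x_A + n_B ln x_B) = −8.314 × (4.87 ln 0.608 + 3.14 ln 0.392) = 44.6 J/K.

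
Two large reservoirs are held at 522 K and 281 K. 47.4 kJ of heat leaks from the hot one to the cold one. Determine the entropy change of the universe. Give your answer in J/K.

ΔS_hot = −Q/T_H = −47400/522 = -90.8 J/K and ΔS_cold = +Q/T_C = 47400/281 = 168.7 J/K.
ΔS_total = -90.8 + 168.7 = 77.9 J/K, positive as the second law requires.

ΔS_total = 77.9 J/K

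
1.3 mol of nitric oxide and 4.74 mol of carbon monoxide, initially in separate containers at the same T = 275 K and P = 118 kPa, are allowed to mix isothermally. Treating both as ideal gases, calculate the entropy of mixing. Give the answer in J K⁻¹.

Mole fractions: x_A = 1.3/6.04 = 0.215, x_B = 0.785.
ΔS_mix = −R(n_A ln x_A + n_B ln x_B) = −8.314 × (1.3 ln 0.215 + 4.74 ln 0.785) = 26.2 J/K.

ΔS_mix = 26.2 J/K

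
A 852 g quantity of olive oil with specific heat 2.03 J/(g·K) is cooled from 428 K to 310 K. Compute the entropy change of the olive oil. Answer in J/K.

ΔS = ∫dQ_rev/T = m c ln(T₂/T₁) = 852 × 2.03 × ln(310/428) = -558 J/K.

ΔS = -558 J/K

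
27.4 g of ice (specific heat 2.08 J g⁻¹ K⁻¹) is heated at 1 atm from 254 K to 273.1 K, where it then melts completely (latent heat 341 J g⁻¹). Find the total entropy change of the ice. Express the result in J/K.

Warming step: ΔS₁ = m c ln(T_tr/T_i) = 27.4 × 2.08 × ln(273.1/254) = 4.132 J/K.
Phase change: ΔS₂ = +mL/T_tr = 27.4 × 341 / 273.1 = 34.21 J/K.
ΔS_total = (4.132) + (34.21) = 38.3 J/K.

ΔS = 38.3 J/K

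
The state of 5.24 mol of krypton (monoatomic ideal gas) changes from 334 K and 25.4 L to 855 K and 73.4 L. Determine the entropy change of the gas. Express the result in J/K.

ΔS = 108 J/K

Entropy is a state function: ΔS = nC_V ln(T₂/T₁) + nR ln(V₂/V₁), with C_V = 3R/2 = 12.47 J mol⁻¹ K⁻¹ for a monoatomic ideal gas.
ΔS = 5.24 × [12.47 × ln(855/334) + 8.314 × ln(73.4/25.4)] = 108 J/K.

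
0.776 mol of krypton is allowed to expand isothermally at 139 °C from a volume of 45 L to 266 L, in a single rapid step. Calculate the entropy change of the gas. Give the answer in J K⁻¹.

ΔS_gas = 11.5 J/K

Entropy is a state function, so ΔS_gas depends only on the end states.
For an isothermal ideal gas ΔS_gas = nR ln(V₂/V₁) = 0.776 × 8.314 × ln(266/45) = 11.5 J/K.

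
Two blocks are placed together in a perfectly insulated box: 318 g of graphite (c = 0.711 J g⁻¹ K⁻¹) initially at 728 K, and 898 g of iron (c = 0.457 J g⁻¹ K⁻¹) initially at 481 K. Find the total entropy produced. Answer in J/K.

Energy balance: T_f = (m₁c₁T₁ + m₂c₂T₂)/(m₁c₁ + m₂c₂) = 568.74 K.
ΔS₁ = m₁c₁ ln(T_f/T₁) = 226.098 × ln(568.74/728) = -55.82 J/K.
ΔS₂ = m₂c₂ ln(T_f/T₂) = 410.386 × ln(568.74/481) = 68.76 J/K.
ΔS_total = -55.82 + 68.76 = 12.9 J/K.

ΔS_total = 12.9 J/K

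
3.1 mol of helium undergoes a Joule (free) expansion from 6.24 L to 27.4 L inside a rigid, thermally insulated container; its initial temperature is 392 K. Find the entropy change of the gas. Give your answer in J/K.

For an ideal gas in free expansion Q = 0 and W = 0, so T is unchanged.
Entropy is a state function; using a reversible isothermal path, ΔS_gas = nR ln(V₂/V₁) = 3.1 × 8.314 × ln(27.4/6.24) = 38.1 J/K.

ΔS_gas = 38.1 J/K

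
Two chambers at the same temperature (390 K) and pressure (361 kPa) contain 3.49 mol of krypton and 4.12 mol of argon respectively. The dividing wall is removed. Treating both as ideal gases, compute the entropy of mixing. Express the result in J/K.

Mole fractions: x_A = 3.49/7.61 = 0.459, x_B = 0.541.
ΔS_mix = −R(n_A ln x_A + n_B ln x_B) = −8.314 × (3.49 ln 0.459 + 4.12 ln 0.541) = 43.6 J/K.

ΔS_mix = 43.6 J/K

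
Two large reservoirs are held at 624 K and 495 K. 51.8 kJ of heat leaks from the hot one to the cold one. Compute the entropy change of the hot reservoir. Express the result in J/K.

The hot reservoir loses heat Q, so ΔS_hot = −Q/T_H = −51800/624 = -83 J/K.

ΔS_hot = -83 J/K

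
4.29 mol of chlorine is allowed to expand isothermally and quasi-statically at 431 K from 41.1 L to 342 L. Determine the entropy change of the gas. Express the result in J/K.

For an isothermal ideal gas ΔS_gas = nR ln(V₂/V₁) = 4.29 × 8.314 × ln(342/41.1) = 75.6 J/K.

ΔS_gas = 75.6 J/K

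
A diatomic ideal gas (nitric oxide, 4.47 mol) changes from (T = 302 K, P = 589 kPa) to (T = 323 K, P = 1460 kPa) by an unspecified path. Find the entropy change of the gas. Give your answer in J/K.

ΔS = -25 J/K

ΔS = nC_p ln(T₂/T₁) − nR ln(P₂/P₁), with C_p = 7R/2 = 29.1 J mol⁻¹ K⁻¹ for a diatomic ideal gas.
ΔS = 4.47 × [29.1 × ln(323/302) − 8.314 × ln(1460/589)] = -25 J/K.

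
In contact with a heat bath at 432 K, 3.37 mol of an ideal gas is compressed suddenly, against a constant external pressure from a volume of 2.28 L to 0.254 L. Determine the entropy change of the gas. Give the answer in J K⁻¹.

Entropy is a state function, so ΔS_gas depends only on the end states.
For an isothermal ideal gas ΔS_gas = nR ln(V₂/V₁) = 3.37 × 8.314 × ln(0.254/2.28) = -61.5 J/K.

ΔS_gas = -61.5 J/K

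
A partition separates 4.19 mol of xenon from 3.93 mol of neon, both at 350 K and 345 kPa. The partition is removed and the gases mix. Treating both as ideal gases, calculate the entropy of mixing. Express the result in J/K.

Mole fractions: x_A = 4.19/8.12 = 0.516, x_B = 0.484.
ΔS_mix = −R(n_A ln x_A + n_B ln x_B) = −8.314 × (4.19 ln 0.516 + 3.93 ln 0.484) = 46.8 J/K.

ΔS_mix = 46.8 J/K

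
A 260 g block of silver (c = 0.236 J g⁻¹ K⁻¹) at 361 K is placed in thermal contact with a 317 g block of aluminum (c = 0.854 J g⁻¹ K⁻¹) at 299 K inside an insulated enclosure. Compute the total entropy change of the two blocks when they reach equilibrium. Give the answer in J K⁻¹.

ΔS_total = 0.923 J/K

Energy balance: T_f = (m₁c₁T₁ + m₂c₂T₂)/(m₁c₁ + m₂c₂) = 310.46 K.
ΔS₁ = m₁c₁ ln(T_f/T₁) = 61.36 × ln(310.46/361) = -9.25526 J/K.
ΔS₂ = m₂c₂ ln(T_f/T₂) = 270.718 × ln(310.46/299) = 10.1787 J/K.
ΔS_total = -9.25526 + 10.1787 = 0.923 J/K.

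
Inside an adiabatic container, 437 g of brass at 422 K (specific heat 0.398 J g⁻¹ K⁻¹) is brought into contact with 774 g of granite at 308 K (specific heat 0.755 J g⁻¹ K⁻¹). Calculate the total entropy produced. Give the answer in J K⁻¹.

ΔS_total = 7.02 J/K

Energy balance: T_f = (m₁c₁T₁ + m₂c₂T₂)/(m₁c₁ + m₂c₂) = 334.15 K.
ΔS₁ = m₁c₁ ln(T_f/T₁) = 173.926 × ln(334.15/422) = -40.6 J/K.
ΔS₂ = m₂c₂ ln(T_f/T₂) = 584.37 × ln(334.15/308) = 47.62 J/K.
ΔS_total = -40.6 + 47.62 = 7.02 J/K.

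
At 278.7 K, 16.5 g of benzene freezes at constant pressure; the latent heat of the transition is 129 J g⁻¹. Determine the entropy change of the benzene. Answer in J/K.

Heat released by the substance: Q = −mL = −16.5 × 129 = −2128.5 J.
At constant T, ΔS = Q_rev/T = −2128.5 / 278.7 = -7.64 J/K.

ΔS = -7.64 J/K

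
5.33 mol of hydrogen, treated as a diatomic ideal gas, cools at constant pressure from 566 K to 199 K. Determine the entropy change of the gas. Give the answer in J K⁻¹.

ΔS = -162 J/K

At constant pressure, ΔS = nC_p ln(T₂/T₁) with C_p = 7R/2 = 29.1 J mol⁻¹ K⁻¹.
ΔS = 5.33 × 29.1 × ln(199/566) = -162 J/K.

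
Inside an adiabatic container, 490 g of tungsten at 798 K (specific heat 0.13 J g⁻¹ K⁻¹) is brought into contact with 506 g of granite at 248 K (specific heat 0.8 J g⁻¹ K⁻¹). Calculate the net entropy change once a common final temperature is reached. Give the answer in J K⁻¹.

Energy balance: T_f = (m₁c₁T₁ + m₂c₂T₂)/(m₁c₁ + m₂c₂) = 322.78 K.
ΔS₁ = m₁c₁ ln(T_f/T₁) = 63.7 × ln(322.78/798) = -57.66 J/K.
ΔS₂ = m₂c₂ ln(T_f/T₂) = 404.8 × ln(322.78/248) = 106.7 J/K.
ΔS_total = -57.66 + 106.7 = 49 J/K.

ΔS_total = 49 J/K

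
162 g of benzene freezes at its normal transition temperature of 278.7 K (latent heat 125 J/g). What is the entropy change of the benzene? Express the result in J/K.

Heat released by the substance: Q = −mL = −162 × 125 = −20250 J.
At constant T, ΔS = Q_rev/T = −20250 / 278.7 = -72.7 J/K.

ΔS = -72.7 J/K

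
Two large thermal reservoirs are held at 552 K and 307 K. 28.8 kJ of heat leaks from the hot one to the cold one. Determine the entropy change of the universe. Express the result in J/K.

ΔS_total = 41.6 J/K

ΔS_hot = −Q/T_H = −28800/552 = -52.17 J/K and ΔS_cold = +Q/T_C = 28800/307 = 93.81 J/K.
ΔS_total = -52.17 + 93.81 = 41.6 J/K, positive as the second law requires.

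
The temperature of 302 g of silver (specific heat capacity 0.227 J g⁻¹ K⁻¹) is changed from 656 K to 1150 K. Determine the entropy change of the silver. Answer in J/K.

ΔS = 38.5 J/K

ΔS = ∫dQ_rev/T = m c ln(T₂/T₁) = 302 × 0.227 × ln(1150/656) = 38.5 J/K.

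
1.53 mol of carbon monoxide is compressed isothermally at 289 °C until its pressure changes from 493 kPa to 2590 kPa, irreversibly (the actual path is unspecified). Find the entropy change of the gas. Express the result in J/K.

Entropy is a state function, so ΔS_gas depends only on the end states.
For an isothermal ideal gas ΔS_gas = nR ln(P₁/P₂) = 1.53 × 8.314 × ln(493/2590) = -21.1 J/K.

ΔS_gas = -21.1 J/K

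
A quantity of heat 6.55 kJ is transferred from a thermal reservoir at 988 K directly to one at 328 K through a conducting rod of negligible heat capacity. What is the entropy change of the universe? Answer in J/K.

ΔS_hot = −Q/T_H = −6550/988 = -6.63 J/K and ΔS_cold = +Q/T_C = 6550/328 = 19.97 J/K.
ΔS_total = -6.63 + 19.97 = 13.3 J/K, positive as the second law requires.

ΔS_total = 13.3 J/K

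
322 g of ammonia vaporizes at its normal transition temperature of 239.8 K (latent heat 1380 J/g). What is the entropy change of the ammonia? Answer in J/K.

Heat absorbed by the substance: Q = mL = 322 × 1380 = 444360 J.
At constant T, ΔS = Q_rev/T = 444360 / 239.8 = 1850 J/K.

ΔS = 1850 J/K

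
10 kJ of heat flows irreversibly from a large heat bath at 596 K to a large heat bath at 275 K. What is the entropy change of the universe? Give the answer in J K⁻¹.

ΔS_hot = −Q/T_H = −10000/596 = -16.78 J/K and ΔS_cold = +Q/T_C = 10000/275 = 36.36 J/K.
ΔS_total = -16.78 + 36.36 = 19.6 J/K, positive as the second law requires.

ΔS_total = 19.6 J/K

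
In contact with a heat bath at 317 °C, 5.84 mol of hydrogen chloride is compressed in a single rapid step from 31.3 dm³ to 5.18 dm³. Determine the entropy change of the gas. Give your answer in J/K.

Entropy is a state function, so ΔS_gas depends only on the end states.
For an isothermal ideal gas ΔS_gas = nR ln(V₂/V₁) = 5.84 × 8.314 × ln(5.18/31.3) = -87.3 J/K.

ΔS_gas = -87.3 J/K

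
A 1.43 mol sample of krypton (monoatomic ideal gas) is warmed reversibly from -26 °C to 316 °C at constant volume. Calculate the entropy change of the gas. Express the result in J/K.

ΔS = 15.5 J/K

In kelvin: T₁ = 247.15 K, T₂ = 589.15 K. At constant volume, ΔS = nC_V ln(T₂/T₁) with C_V = 3R/2 = 12.47 J mol⁻¹ K⁻¹.
ΔS = 1.43 × 12.47 × ln(589.15/247.15) = 15.5 J/K.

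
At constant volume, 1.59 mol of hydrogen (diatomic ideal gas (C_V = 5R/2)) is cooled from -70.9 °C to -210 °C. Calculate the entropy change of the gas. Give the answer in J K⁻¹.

ΔS = -38.5 J/K

In kelvin: T₁ = 202.25 K, T₂ = 63.15 K. At constant volume, ΔS = nC_V ln(T₂/T₁) with C_V = 5R/2 = 20.79 J mol⁻¹ K⁻¹.
ΔS = 1.59 × 20.79 × ln(63.15/202.25) = -38.5 J/K.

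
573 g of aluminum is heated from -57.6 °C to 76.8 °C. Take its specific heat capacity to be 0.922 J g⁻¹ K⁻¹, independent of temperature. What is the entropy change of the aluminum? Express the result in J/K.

ΔS = 256 J/K

In kelvin: T₁ = 215.55 K, T₂ = 349.95 K. ΔS = ∫dQ_rev/T = m c ln(T₂/T₁) = 573 × 0.922 × ln(349.95/215.55) = 256 J/K.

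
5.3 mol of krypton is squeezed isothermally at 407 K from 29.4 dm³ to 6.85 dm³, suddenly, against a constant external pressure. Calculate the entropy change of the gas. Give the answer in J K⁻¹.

Entropy is a state function, so ΔS_gas depends only on the end states.
For an isothermal ideal gas ΔS_gas = nR ln(V₂/V₁) = 5.3 × 8.314 × ln(6.85/29.4) = -64.2 J/K.

ΔS_gas = -64.2 J/K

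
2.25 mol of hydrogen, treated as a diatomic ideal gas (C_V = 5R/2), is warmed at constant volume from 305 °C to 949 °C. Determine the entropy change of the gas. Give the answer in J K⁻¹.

In kelvin: T₁ = 578.15 K, T₂ = 1222.15 K. At constant volume, ΔS = nC_V ln(T₂/T₁) with C_V = 5R/2 = 20.79 J mol⁻¹ K⁻¹.
ΔS = 2.25 × 20.79 × ln(1222.15/578.15) = 35 J/K.

ΔS = 35 J/K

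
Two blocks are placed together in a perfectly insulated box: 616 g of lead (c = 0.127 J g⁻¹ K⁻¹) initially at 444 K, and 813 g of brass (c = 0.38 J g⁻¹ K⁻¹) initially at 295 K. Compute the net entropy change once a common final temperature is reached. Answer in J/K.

Energy balance: T_f = (m₁c₁T₁ + m₂c₂T₂)/(m₁c₁ + m₂c₂) = 325.11 K.
ΔS₁ = m₁c₁ ln(T_f/T₁) = 78.232 × ln(325.11/444) = -24.38 J/K.
ΔS₂ = m₂c₂ ln(T_f/T₂) = 308.94 × ln(325.11/295) = 30.02 J/K.
ΔS_total = -24.38 + 30.02 = 5.64 J/K.

ΔS_total = 5.64 J/K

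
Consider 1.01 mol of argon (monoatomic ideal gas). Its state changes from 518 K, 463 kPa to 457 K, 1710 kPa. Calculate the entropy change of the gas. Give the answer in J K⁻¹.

ΔS = -13.6 J/K

ΔS = nC_p ln(T₂/T₁) − nR ln(P₂/P₁), with C_p = 5R/2 = 20.79 J mol⁻¹ K⁻¹ for a monoatomic ideal gas.
ΔS = 1.01 × [20.79 × ln(457/518) − 8.314 × ln(1710/463)] = -13.6 J/K.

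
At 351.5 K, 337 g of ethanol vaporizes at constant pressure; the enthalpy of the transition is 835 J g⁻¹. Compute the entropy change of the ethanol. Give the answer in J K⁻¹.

ΔS = 801 J/K

Heat absorbed by the substance: Q = mL = 337 × 835 = 281395 J.
At constant T, ΔS = Q_rev/T = 281395 / 351.5 = 801 J/K.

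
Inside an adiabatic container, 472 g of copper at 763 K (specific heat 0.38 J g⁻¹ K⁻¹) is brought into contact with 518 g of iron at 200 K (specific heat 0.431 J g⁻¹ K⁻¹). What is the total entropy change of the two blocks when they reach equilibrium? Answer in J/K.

ΔS_total = 87.1 J/K

Energy balance: T_f = (m₁c₁T₁ + m₂c₂T₂)/(m₁c₁ + m₂c₂) = 450.81 K.
ΔS₁ = m₁c₁ ln(T_f/T₁) = 179.36 × ln(450.81/763) = -94.382 J/K.
ΔS₂ = m₂c₂ ln(T_f/T₂) = 223.258 × ln(450.81/200) = 181.45 J/K.
ΔS_total = -94.382 + 181.45 = 87.1 J/K.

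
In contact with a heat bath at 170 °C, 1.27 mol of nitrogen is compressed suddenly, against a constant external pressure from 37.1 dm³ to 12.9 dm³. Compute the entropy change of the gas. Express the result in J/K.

ΔS_gas = -11.2 J/K

Entropy is a state function, so ΔS_gas depends only on the end states.
For an isothermal ideal gas ΔS_gas = nR ln(V₂/V₁) = 1.27 × 8.314 × ln(12.9/37.1) = -11.2 J/K.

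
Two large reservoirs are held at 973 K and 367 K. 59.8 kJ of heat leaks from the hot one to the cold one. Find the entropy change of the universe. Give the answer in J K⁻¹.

ΔS_hot = −Q/T_H = −59800/973 = -61.46 J/K and ΔS_cold = +Q/T_C = 59800/367 = 162.9 J/K.
ΔS_total = -61.46 + 162.9 = 101 J/K, positive as the second law requires.

ΔS_total = 101 J/K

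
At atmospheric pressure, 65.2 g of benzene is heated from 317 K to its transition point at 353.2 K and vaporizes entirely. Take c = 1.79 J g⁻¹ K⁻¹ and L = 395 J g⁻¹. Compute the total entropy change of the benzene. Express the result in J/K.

ΔS = 85.5 J/K

Warming step: ΔS₁ = m c ln(T_tr/T_i) = 65.2 × 1.79 × ln(353.2/317) = 12.62 J/K.
Phase change: ΔS₂ = +mL/T_tr = 65.2 × 395 / 353.2 = 72.92 J/K.
ΔS_total = (12.62) + (72.92) = 85.5 J/K.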